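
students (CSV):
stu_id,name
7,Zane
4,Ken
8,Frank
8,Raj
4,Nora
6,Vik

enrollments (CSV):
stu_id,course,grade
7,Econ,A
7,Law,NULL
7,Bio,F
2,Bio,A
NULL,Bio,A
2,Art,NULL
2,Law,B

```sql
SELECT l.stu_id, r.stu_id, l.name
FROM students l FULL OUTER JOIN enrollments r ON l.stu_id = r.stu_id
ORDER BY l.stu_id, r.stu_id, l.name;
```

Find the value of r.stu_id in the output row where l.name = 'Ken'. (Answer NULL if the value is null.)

FULL OUTER JOIN keeps every row from both sides; unmatched rows get NULL for the other side's columns.
Matching on l.stu_id = r.stu_id. A NULL in a compared column never satisfies the condition.
Matched pairs: 3; unmatched l rows kept: 5; unmatched r rows kept: 4.

NULL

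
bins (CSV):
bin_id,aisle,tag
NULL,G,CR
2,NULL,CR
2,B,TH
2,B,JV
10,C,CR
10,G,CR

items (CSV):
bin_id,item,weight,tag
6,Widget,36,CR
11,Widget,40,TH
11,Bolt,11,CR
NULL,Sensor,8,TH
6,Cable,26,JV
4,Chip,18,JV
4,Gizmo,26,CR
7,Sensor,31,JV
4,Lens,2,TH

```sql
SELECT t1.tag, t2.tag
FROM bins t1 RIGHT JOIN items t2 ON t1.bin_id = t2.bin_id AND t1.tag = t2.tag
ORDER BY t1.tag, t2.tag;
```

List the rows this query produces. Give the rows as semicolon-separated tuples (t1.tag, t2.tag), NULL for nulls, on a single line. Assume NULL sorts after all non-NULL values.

(NULL, CR); (NULL, CR); (NULL, CR); (NULL, JV); (NULL, JV); (NULL, JV); (NULL, TH); (NULL, TH); (NULL, TH)

RIGHT JOIN keeps every row from `items`; unmatched rows get NULL for `bins`'s columns.
Matching on t1.bin_id = t2.bin_id AND t1.tag = t2.tag. A NULL in a compared column never satisfies the condition.
Matched pairs: 0; unmatched t2 rows kept: 9.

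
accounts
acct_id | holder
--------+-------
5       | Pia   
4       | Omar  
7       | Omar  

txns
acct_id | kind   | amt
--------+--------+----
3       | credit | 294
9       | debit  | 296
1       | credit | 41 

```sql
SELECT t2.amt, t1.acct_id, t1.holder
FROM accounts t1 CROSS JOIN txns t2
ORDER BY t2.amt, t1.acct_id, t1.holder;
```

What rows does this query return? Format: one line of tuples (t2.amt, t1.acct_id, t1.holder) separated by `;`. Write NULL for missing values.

(41, 4, Omar); (41, 5, Pia); (41, 7, Omar); (294, 4, Omar); (294, 5, Pia); (294, 7, Omar); (296, 4, Omar); (296, 5, Pia); (296, 7, Omar)

CROSS JOIN pairs every row of `accounts` with every row of `txns`: 3 × 3 = 9 rows.
After projecting and ordering:
t2.amt | t1.acct_id | t1.holder
41 | 4 | Omar
41 | 5 | Pia
41 | 7 | Omar
294 | 4 | Omar
294 | 5 | Pia
294 | 7 | Omar
296 | 4 | Omar
296 | 5 | Pia
296 | 7 | Omar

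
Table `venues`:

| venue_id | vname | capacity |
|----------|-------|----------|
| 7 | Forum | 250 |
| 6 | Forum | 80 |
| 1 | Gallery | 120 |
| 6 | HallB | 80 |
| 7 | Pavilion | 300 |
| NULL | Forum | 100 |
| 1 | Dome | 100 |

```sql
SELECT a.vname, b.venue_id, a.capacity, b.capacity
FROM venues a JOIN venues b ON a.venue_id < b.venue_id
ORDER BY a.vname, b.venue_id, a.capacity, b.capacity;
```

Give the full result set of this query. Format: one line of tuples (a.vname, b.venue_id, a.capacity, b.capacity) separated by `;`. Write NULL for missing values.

(Dome, 6, 100, 80); (Dome, 6, 100, 80); (Dome, 7, 100, 250); (Dome, 7, 100, 300); (Forum, 7, 80, 250); (Forum, 7, 80, 300); (Gallery, 6, 120, 80); (Gallery, 6, 120, 80); (Gallery, 7, 120, 250); (Gallery, 7, 120, 300); (HallB, 7, 80, 250); (HallB, 7, 80, 300)

INNER JOIN keeps only pairs where the ON condition holds.
Matching on a.venue_id < b.venue_id. A NULL in a compared column never satisfies the condition.
- a (venue_id=7) has no partner → excluded.
- a (venue_id=6) pairs with 2 row(s) of b.
- a (venue_id=1) pairs with 4 row(s) of b.
- a (venue_id=6) pairs with 2 row(s) of b.
- a (venue_id=7) has no partner → excluded.
- a (venue_id=NULL) has no partner → excluded.
- a (venue_id=1) pairs with 4 row(s) of b.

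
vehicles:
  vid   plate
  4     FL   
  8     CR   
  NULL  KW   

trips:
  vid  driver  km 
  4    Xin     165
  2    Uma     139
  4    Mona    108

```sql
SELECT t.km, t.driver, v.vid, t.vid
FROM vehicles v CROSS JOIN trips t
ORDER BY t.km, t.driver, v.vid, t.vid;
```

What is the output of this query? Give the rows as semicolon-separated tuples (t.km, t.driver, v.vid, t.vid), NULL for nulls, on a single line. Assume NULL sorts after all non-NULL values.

CROSS JOIN pairs every row of `vehicles` with every row of `trips`: 3 × 3 = 9 rows.
After projecting and ordering:
t.km | t.driver | v.vid | t.vid
108 | Mona | 4 | 4
108 | Mona | 8 | 4
108 | Mona | NULL | 4
139 | Uma | 4 | 2
139 | Uma | 8 | 2
139 | Uma | NULL | 2
165 | Xin | 4 | 4
165 | Xin | 8 | 4
165 | Xin | NULL | 4

(108, Mona, 4, 4); (108, Mona, 8, 4); (108, Mona, NULL, 4); (139, Uma, 4, 2); (139, Uma, 8, 2); (139, Uma, NULL, 2); (165, Xin, 4, 4); (165, Xin, 8, 4); (165, Xin, NULL, 4)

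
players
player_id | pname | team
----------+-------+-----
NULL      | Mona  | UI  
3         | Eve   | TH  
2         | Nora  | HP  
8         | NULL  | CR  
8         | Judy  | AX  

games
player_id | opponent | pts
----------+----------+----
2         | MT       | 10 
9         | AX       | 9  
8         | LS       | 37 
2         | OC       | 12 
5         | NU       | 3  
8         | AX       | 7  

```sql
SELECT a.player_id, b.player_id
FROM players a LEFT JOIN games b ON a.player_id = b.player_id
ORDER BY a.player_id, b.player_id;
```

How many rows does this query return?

LEFT JOIN keeps every row from `players`; unmatched rows get NULL for `games`'s columns.
Matching on a.player_id = b.player_id. A NULL in a compared column never satisfies the condition.
Matched pairs: 6; unmatched a rows kept: 2.
Total: 6 matched + 2 padded = 8 rows.

8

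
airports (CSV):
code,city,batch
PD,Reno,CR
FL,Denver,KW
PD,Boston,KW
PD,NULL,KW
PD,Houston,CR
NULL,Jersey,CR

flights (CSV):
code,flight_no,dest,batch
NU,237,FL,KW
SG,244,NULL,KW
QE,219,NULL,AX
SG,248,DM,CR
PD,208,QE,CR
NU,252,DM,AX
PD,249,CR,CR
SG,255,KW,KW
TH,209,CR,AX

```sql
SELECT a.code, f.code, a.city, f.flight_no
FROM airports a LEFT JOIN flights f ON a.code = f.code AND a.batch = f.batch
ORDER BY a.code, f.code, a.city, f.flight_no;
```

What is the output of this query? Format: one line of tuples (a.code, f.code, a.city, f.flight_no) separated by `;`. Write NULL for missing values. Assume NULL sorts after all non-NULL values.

LEFT JOIN keeps every row from `airports`; unmatched rows get NULL for `flights`'s columns.
Matching on a.code = f.code AND a.batch = f.batch. A NULL in a compared column never satisfies the condition.
Matched pairs: 4; unmatched a rows kept: 4.

(FL, NULL, Denver, NULL); (PD, PD, Houston, 208); (PD, PD, Houston, 249); (PD, PD, Reno, 208); (PD, PD, Reno, 249); (PD, NULL, Boston, NULL); (PD, NULL, NULL, NULL); (NULL, NULL, Jersey, NULL)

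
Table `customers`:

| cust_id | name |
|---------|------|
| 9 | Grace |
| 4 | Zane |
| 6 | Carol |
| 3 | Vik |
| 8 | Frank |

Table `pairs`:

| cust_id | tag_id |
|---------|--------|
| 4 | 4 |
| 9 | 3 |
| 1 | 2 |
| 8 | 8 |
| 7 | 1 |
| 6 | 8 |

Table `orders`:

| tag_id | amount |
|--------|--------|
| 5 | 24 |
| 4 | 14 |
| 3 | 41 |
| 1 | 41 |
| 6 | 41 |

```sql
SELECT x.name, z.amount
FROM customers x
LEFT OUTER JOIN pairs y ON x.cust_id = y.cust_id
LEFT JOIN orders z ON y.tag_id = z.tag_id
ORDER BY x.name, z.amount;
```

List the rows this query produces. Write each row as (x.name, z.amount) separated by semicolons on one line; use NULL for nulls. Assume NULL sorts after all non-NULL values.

(Carol, NULL); (Frank, NULL); (Grace, 41); (Vik, NULL); (Zane, 14)

Step 1 — x LEFT JOIN y on cust_id → 5 row(s).
Then LEFT JOIN `orders z` on tag_id: each of those 5 rows is kept; rows whose y.tag_id has no match in z get NULL for z's columns.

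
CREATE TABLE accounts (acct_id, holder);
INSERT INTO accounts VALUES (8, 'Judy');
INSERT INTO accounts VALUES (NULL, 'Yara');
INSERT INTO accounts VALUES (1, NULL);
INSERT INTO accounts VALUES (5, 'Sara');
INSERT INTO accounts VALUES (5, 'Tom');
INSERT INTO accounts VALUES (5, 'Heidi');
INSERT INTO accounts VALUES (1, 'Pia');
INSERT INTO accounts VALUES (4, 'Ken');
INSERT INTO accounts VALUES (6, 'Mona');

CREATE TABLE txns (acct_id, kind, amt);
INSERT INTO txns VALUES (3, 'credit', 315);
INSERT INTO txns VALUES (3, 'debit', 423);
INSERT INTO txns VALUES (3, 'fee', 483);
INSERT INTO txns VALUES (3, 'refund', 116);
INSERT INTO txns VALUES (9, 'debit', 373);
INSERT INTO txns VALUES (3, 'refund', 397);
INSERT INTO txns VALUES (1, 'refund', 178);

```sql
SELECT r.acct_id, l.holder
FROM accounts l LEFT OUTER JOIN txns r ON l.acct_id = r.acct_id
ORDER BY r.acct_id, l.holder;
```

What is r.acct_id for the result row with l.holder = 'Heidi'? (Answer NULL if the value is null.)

NULL

LEFT JOIN keeps every row from `accounts`; unmatched rows get NULL for `txns`'s columns.
Matching on l.acct_id = r.acct_id. A NULL in a compared column never satisfies the condition.
- acct_id=8: no r row matches, row kept with r columns NULL.
- acct_id=NULL: no r row matches, row kept with r columns NULL.
- acct_id=1: 1 matching r row(s), so 1 row(s) emitted.
- acct_id=5: no r row matches, row kept with r columns NULL.
- acct_id=5: no r row matches, row kept with r columns NULL.
- acct_id=5: no r row matches, row kept with r columns NULL.
- acct_id=1: 1 matching r row(s), so 1 row(s) emitted.
- acct_id=4: no r row matches, row kept with r columns NULL.
- acct_id=6: no r row matches, row kept with r columns NULL.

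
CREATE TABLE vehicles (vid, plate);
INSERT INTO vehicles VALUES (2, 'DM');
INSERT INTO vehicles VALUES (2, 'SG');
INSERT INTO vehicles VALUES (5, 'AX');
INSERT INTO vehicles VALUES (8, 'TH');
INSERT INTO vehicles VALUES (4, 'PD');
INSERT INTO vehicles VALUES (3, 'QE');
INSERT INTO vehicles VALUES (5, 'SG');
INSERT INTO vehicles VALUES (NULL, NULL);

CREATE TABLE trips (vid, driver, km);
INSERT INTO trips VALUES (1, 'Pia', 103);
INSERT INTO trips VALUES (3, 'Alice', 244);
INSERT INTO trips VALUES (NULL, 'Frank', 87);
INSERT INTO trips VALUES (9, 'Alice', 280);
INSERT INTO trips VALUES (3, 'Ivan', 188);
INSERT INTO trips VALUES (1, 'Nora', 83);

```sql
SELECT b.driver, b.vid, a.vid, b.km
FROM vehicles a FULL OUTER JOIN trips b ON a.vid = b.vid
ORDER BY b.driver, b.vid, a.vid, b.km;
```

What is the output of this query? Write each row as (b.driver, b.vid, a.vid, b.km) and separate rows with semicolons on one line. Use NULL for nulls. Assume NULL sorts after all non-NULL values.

(Alice, 3, 3, 244); (Alice, 9, NULL, 280); (Frank, NULL, NULL, 87); (Ivan, 3, 3, 188); (Nora, 1, NULL, 83); (Pia, 1, NULL, 103); (NULL, NULL, 2, NULL); (NULL, NULL, 2, NULL); (NULL, NULL, 4, NULL); (NULL, NULL, 5, NULL); (NULL, NULL, 5, NULL); (NULL, NULL, 8, NULL); (NULL, NULL, NULL, NULL)

FULL OUTER JOIN keeps every row from both sides; unmatched rows get NULL for the other side's columns.
Matching on a.vid = b.vid. A NULL in a compared column never satisfies the condition.
Matched pairs: 2; unmatched a rows kept: 7; unmatched b rows kept: 4.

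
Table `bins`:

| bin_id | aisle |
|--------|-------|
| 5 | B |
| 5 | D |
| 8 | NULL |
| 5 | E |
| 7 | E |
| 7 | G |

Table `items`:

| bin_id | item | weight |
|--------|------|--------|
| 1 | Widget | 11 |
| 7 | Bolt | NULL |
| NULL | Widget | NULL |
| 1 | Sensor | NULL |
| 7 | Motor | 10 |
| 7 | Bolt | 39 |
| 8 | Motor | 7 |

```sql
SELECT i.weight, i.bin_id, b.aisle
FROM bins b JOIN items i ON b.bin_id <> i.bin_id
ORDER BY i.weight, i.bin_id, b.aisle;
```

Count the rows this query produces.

29

INNER JOIN keeps only pairs where the ON condition holds.
Matching on b.bin_id <> i.bin_id. A NULL in a compared column never satisfies the condition.
- b row (bin_id=5): matches 6 i row(s) → 6 output row(s).
- b row (bin_id=5): matches 6 i row(s) → 6 output row(s).
- b row (bin_id=8): matches 5 i row(s) → 5 output row(s).
- b row (bin_id=5): matches 6 i row(s) → 6 output row(s).
- b row (bin_id=7): matches 3 i row(s) → 3 output row(s).
- b row (bin_id=7): matches 3 i row(s) → 3 output row(s).
Total: 29 rows.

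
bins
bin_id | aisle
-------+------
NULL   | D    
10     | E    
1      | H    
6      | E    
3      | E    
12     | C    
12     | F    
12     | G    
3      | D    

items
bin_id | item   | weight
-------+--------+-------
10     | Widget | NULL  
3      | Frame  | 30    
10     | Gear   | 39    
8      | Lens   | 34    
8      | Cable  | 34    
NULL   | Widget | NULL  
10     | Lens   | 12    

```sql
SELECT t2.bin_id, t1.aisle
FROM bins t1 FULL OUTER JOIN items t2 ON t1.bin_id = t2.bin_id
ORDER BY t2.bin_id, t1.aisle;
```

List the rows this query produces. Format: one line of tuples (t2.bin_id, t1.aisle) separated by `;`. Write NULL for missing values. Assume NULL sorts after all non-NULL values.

FULL OUTER JOIN keeps every row from both sides; unmatched rows get NULL for the other side's columns.
Matching on t1.bin_id = t2.bin_id. A NULL in a compared column never satisfies the condition.
Matched pairs: 5; unmatched t1 rows kept: 6; unmatched t2 rows kept: 3.

(3, D); (3, E); (8, NULL); (8, NULL); (10, E); (10, E); (10, E); (NULL, C); (NULL, D); (NULL, E); (NULL, F); (NULL, G); (NULL, H); (NULL, NULL)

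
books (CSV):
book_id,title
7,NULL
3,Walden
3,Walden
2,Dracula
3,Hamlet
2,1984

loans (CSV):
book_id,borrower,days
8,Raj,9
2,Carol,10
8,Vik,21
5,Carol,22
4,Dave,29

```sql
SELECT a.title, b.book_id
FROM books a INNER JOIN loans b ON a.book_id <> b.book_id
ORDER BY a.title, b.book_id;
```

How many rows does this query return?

INNER JOIN keeps only pairs where the ON condition holds.
Matching on a.book_id <> b.book_id.
Matched pairs: 28.
Total: 28 rows.

28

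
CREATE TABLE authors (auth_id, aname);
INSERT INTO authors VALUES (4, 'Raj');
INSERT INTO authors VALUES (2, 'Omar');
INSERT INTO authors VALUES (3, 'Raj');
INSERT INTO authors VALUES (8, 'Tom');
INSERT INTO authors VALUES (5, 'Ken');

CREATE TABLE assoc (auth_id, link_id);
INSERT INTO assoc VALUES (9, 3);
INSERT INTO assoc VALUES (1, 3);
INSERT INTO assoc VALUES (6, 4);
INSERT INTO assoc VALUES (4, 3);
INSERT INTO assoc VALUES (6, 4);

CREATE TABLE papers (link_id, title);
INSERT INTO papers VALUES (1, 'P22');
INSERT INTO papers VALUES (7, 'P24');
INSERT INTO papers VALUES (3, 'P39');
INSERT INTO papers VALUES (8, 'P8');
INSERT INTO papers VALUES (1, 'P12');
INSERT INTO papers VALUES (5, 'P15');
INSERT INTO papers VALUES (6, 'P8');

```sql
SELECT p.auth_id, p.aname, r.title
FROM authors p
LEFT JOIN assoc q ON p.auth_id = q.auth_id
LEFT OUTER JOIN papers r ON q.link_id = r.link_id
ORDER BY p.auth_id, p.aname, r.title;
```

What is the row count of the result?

5

Evaluate left to right. First `authors p LEFT JOIN assoc q` on auth_id: 5 row(s).
Then LEFT JOIN `papers r` on link_id: each of those 5 rows is kept; rows whose q.link_id has no match in r get NULL for r's columns.
Result: 5 row(s).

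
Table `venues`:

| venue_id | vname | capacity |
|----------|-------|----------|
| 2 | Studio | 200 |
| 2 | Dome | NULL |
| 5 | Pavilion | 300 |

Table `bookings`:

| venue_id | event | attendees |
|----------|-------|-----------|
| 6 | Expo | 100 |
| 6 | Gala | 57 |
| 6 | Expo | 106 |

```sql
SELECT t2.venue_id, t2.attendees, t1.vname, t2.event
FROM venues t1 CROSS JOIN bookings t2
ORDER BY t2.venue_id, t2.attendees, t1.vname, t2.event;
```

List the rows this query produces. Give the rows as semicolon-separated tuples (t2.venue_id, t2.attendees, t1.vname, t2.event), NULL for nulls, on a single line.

(6, 57, Dome, Gala); (6, 57, Pavilion, Gala); (6, 57, Studio, Gala); (6, 100, Dome, Expo); (6, 100, Pavilion, Expo); (6, 100, Studio, Expo); (6, 106, Dome, Expo); (6, 106, Pavilion, Expo); (6, 106, Studio, Expo)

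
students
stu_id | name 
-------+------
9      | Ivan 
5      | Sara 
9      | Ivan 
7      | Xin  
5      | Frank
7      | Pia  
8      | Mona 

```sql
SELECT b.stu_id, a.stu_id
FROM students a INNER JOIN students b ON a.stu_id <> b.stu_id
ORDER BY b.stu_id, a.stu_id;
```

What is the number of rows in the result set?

INNER JOIN keeps only pairs where the ON condition holds.
Matching on a.stu_id <> b.stu_id.
- a (stu_id=9) pairs with 5 row(s) of b.
- a (stu_id=5) pairs with 5 row(s) of b.
- a (stu_id=9) pairs with 5 row(s) of b.
- a (stu_id=7) pairs with 5 row(s) of b.
- a (stu_id=5) pairs with 5 row(s) of b.
- a (stu_id=7) pairs with 5 row(s) of b.
- a (stu_id=8) pairs with 6 row(s) of b.
Total: 36 rows.

36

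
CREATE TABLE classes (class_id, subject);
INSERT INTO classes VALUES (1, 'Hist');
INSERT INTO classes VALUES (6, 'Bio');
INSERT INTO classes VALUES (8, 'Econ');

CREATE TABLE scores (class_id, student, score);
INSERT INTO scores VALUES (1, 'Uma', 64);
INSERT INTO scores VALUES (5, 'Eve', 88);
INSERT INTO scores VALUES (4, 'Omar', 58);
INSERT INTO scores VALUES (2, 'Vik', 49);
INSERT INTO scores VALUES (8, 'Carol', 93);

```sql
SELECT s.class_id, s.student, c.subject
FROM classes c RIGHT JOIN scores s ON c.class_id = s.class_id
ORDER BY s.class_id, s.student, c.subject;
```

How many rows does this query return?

5

RIGHT JOIN keeps every row from `scores`; unmatched rows get NULL for `classes`'s columns.
Matching on c.class_id = s.class_id.
- class_id=1: 1 matching s row(s), so 1 row(s) emitted.
- class_id=6: no matching s row.
- class_id=8: 1 matching s row(s), so 1 row(s) emitted.
- 3 row(s) from s found no c partner → padded with NULL.
Total: 2 matched + 3 padded = 5 rows.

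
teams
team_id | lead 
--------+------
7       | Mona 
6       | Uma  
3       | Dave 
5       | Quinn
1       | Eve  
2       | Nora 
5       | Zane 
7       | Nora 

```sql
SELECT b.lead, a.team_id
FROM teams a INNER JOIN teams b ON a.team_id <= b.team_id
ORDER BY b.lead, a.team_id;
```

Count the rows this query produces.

38

INNER JOIN keeps only pairs where the ON condition holds.
Matching on a.team_id <= b.team_id.
Matched pairs: 38.
Total: 38 rows.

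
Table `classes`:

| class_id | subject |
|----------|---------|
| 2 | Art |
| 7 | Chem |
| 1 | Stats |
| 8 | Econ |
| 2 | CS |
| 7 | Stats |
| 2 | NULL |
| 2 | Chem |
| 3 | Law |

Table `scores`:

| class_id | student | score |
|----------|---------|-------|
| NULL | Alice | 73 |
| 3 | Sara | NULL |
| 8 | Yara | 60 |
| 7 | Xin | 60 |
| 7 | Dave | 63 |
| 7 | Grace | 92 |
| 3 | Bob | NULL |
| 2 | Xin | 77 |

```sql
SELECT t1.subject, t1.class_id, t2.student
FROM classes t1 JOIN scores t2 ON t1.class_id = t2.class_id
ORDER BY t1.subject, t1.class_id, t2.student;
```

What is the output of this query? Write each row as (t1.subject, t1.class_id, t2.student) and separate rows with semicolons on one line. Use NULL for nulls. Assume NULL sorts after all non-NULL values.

INNER JOIN keeps only pairs where the ON condition holds.
Matching on t1.class_id = t2.class_id. A NULL in a compared column never satisfies the condition.
- t1[0] class_id=2 → 1 match(es) in t2 → 1 row(s).
- t1[1] class_id=7 → 3 match(es) in t2 → 3 row(s).
- t1[2] class_id=1 → no match; dropped.
- t1[3] class_id=8 → 1 match(es) in t2 → 1 row(s).
- t1[4] class_id=2 → 1 match(es) in t2 → 1 row(s).
- t1[5] class_id=7 → 3 match(es) in t2 → 3 row(s).
- t1[6] class_id=2 → 1 match(es) in t2 → 1 row(s).
- t1[7] class_id=2 → 1 match(es) in t2 → 1 row(s).
- t1[8] class_id=3 → 2 match(es) in t2 → 2 row(s).

(Art, 2, Xin); (CS, 2, Xin); (Chem, 2, Xin); (Chem, 7, Dave); (Chem, 7, Grace); (Chem, 7, Xin); (Econ, 8, Yara); (Law, 3, Bob); (Law, 3, Sara); (Stats, 7, Dave); (Stats, 7, Grace); (Stats, 7, Xin); (NULL, 2, Xin)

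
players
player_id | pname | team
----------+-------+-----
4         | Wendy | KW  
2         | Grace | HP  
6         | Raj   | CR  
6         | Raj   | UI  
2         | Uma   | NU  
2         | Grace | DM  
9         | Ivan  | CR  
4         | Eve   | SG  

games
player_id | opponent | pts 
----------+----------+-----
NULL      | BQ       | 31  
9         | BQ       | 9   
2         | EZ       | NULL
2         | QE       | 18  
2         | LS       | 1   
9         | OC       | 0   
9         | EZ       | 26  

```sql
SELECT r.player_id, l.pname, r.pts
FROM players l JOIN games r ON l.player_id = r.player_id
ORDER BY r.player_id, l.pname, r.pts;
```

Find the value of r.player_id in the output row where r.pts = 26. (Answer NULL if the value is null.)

INNER JOIN keeps only pairs where the ON condition holds.
Matching on l.player_id = r.player_id. A NULL in a compared column never satisfies the condition.
Matched pairs: 12.

9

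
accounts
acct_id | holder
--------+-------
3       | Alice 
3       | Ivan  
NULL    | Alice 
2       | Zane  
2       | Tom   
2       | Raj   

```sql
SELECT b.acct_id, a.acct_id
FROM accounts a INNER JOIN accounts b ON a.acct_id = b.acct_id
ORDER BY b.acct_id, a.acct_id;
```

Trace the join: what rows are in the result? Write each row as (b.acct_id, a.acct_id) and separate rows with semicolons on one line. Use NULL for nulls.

INNER JOIN keeps only pairs where the ON condition holds.
Matching on a.acct_id = b.acct_id. A NULL in a compared column never satisfies the condition.
Matched pairs: 13.

(2, 2); (2, 2); (2, 2); (2, 2); (2, 2); (2, 2); (2, 2); (2, 2); (2, 2); (3, 3); (3, 3); (3, 3); (3, 3)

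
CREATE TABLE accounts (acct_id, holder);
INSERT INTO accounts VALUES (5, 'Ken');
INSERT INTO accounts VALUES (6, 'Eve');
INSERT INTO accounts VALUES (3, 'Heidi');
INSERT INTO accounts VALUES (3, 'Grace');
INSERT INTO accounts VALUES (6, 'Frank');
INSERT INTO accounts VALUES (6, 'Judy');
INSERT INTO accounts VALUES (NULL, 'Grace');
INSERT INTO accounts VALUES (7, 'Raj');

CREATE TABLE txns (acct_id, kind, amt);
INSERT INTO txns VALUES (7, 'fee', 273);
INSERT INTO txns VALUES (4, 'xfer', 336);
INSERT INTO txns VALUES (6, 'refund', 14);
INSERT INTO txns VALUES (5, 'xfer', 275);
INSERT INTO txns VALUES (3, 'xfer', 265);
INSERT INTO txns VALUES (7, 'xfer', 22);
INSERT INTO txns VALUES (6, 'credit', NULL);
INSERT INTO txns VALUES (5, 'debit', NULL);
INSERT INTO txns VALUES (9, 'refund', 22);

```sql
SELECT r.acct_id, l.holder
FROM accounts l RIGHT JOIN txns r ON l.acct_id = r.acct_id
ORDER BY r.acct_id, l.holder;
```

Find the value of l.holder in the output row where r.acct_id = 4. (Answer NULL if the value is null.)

NULL

RIGHT JOIN keeps every row from `txns`; unmatched rows get NULL for `accounts`'s columns.
Matching on l.acct_id = r.acct_id. A NULL in a compared column never satisfies the condition.
- l[0] acct_id=5 → 2 match(es) in r → 2 row(s).
- l[1] acct_id=6 → 2 match(es) in r → 2 row(s).
- l[2] acct_id=3 → 1 match(es) in r → 1 row(s).
- l[3] acct_id=3 → 1 match(es) in r → 1 row(s).
- l[4] acct_id=6 → 2 match(es) in r → 2 row(s).
- l[5] acct_id=6 → 2 match(es) in r → 2 row(s).
- l[6] acct_id=NULL → no match.
- l[7] acct_id=7 → 2 match(es) in r → 2 row(s).
- 2 r row(s) had no l match → kept, l columns NULL.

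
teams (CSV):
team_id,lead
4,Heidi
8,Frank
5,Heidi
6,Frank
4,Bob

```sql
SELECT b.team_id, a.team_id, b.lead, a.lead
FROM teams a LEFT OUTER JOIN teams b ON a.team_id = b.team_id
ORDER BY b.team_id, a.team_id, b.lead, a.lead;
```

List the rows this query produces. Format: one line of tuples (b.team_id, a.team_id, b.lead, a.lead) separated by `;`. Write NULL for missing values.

LEFT JOIN keeps every row from `teams a`; unmatched rows get NULL for `teams b`'s columns.
Matching on a.team_id = b.team_id.
Matched pairs: 7; unmatched a rows kept: 0.

(4, 4, Bob, Bob); (4, 4, Bob, Heidi); (4, 4, Heidi, Bob); (4, 4, Heidi, Heidi); (5, 5, Heidi, Heidi); (6, 6, Frank, Frank); (8, 8, Frank, Frank)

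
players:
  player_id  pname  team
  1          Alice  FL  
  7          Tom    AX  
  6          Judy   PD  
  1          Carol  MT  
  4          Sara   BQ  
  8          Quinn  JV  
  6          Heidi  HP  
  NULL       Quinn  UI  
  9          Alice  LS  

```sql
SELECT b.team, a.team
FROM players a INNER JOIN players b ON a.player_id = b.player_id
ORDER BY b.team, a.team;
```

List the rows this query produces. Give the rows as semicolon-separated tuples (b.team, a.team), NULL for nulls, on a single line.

INNER JOIN keeps only pairs where the ON condition holds.
Matching on a.player_id = b.player_id. A NULL in a compared column never satisfies the condition.
- a row (player_id=1): matches 2 b row(s) → 2 output row(s).
- a row (player_id=7): matches 1 b row(s) → 1 output row(s).
- a row (player_id=6): matches 2 b row(s) → 2 output row(s).
- a row (player_id=1): matches 2 b row(s) → 2 output row(s).
- a row (player_id=4): matches 1 b row(s) → 1 output row(s).
- a row (player_id=8): matches 1 b row(s) → 1 output row(s).
- a row (player_id=6): matches 2 b row(s) → 2 output row(s).
- a row (player_id=NULL): no match → dropped.
- a row (player_id=9): matches 1 b row(s) → 1 output row(s).

(AX, AX); (BQ, BQ); (FL, FL); (FL, MT); (HP, HP); (HP, PD); (JV, JV); (LS, LS); (MT, FL); (MT, MT); (PD, HP); (PD, PD)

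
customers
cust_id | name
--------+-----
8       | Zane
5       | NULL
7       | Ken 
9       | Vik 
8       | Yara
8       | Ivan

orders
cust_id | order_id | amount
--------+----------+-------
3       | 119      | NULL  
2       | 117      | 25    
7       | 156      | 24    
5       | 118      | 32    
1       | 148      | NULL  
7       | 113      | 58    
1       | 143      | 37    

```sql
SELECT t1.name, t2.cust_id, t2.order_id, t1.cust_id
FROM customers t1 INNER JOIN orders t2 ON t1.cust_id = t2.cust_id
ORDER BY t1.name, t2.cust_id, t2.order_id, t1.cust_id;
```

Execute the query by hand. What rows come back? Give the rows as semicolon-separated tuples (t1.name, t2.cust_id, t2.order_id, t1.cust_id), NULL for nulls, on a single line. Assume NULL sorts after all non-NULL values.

INNER JOIN keeps only pairs where the ON condition holds.
Matching on t1.cust_id = t2.cust_id.
- t1 row (cust_id=8): no match → dropped.
- t1 row (cust_id=5): matches 1 t2 row(s) → 1 output row(s).
- t1 row (cust_id=7): matches 2 t2 row(s) → 2 output row(s).
- t1 row (cust_id=9): no match → dropped.
- t1 row (cust_id=8): no match → dropped.
- t1 row (cust_id=8): no match → dropped.
After projecting and ordering:
t1.name | t2.cust_id | t2.order_id | t1.cust_id
Ken | 7 | 113 | 7
Ken | 7 | 156 | 7
NULL | 5 | 118 | 5

(Ken, 7, 113, 7); (Ken, 7, 156, 7); (NULL, 5, 118, 5)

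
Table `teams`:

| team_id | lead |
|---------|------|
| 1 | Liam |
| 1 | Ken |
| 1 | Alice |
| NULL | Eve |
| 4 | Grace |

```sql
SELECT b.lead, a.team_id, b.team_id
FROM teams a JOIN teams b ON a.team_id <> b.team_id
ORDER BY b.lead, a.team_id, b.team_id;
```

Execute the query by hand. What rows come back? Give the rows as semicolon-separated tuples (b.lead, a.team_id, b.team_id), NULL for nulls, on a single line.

INNER JOIN keeps only pairs where the ON condition holds.
Matching on a.team_id <> b.team_id. A NULL in a compared column never satisfies the condition.
Matched pairs: 6.

(Alice, 4, 1); (Grace, 1, 4); (Grace, 1, 4); (Grace, 1, 4); (Ken, 4, 1); (Liam, 4, 1)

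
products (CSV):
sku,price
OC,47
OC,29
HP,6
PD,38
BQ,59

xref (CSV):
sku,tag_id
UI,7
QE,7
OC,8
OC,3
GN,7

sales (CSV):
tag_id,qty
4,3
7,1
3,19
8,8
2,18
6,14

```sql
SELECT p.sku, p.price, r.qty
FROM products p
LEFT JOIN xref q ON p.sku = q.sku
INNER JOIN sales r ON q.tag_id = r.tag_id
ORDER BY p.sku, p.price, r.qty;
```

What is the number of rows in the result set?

Step 1 — p LEFT JOIN q on sku → 7 row(s).
Then INNER JOIN `sales r` on tag_id: keep only rows whose q.tag_id appears in r.
Result: 4 row(s).

4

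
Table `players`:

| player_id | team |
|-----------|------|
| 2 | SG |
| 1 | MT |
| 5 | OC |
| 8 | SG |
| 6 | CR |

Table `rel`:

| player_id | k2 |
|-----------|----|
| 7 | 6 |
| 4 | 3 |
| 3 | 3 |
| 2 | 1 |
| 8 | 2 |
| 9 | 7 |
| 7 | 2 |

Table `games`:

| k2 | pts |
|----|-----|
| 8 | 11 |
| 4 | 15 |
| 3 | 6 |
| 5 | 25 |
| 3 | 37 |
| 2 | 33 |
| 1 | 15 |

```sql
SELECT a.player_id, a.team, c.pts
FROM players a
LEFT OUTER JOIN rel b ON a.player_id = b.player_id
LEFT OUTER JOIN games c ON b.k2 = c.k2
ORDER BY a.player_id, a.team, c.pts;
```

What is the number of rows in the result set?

5

Step 1 — a LEFT JOIN b on player_id → 5 row(s).
Then LEFT JOIN `games c` on k2: each of those 5 rows is kept; rows whose b.k2 has no match in c get NULL for c's columns.
Result: 5 row(s).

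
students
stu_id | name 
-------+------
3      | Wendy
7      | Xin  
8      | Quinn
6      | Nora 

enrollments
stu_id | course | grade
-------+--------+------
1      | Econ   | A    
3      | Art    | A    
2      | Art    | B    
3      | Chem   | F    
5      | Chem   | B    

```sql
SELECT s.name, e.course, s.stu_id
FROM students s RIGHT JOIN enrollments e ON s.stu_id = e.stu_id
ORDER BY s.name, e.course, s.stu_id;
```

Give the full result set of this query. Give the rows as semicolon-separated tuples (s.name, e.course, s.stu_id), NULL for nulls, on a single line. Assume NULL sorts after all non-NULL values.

RIGHT JOIN keeps every row from `enrollments`; unmatched rows get NULL for `students`'s columns.
Matching on s.stu_id = e.stu_id.
- s[0] stu_id=3 → 2 match(es) in e → 2 row(s).
- s[1] stu_id=7 → no match.
- s[2] stu_id=8 → no match.
- s[3] stu_id=6 → no match.
- 3 row(s) from e found no s partner → padded with NULL.
After projecting and ordering:
s.name | e.course | s.stu_id
Wendy | Art | 3
Wendy | Chem | 3
NULL | Art | NULL
NULL | Chem | NULL
NULL | Econ | NULL

(Wendy, Art, 3); (Wendy, Chem, 3); (NULL, Art, NULL); (NULL, Chem, NULL); (NULL, Econ, NULL)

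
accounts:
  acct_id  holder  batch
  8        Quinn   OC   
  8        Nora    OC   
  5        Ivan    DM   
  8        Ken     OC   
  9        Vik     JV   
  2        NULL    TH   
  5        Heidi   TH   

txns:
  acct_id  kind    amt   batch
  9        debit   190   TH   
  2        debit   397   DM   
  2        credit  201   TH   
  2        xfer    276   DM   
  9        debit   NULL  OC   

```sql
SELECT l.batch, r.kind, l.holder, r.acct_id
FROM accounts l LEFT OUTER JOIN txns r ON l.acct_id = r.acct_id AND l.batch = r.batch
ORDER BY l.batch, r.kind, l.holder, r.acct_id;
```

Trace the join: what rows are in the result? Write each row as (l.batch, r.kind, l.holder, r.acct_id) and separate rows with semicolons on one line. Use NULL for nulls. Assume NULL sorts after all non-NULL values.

LEFT JOIN keeps every row from `accounts`; unmatched rows get NULL for `txns`'s columns.
Matching on l.acct_id = r.acct_id AND l.batch = r.batch.
- l[0] acct_id=8, batch=OC → no match; kept with NULLs on the r side.
- l[1] acct_id=8, batch=OC → no match; kept with NULLs on the r side.
- l[2] acct_id=5, batch=DM → no match; kept with NULLs on the r side.
- l[3] acct_id=8, batch=OC → no match; kept with NULLs on the r side.
- l[4] acct_id=9, batch=JV → no match; kept with NULLs on the r side.
- l[5] acct_id=2, batch=TH → 1 match(es) in r → 1 row(s).
- l[6] acct_id=5, batch=TH → no match; kept with NULLs on the r side.
After projecting and ordering:
l.batch | r.kind | l.holder | r.acct_id
DM | NULL | Ivan | NULL
JV | NULL | Vik | NULL
OC | NULL | Ken | NULL
OC | NULL | Nora | NULL
OC | NULL | Quinn | NULL
TH | credit | NULL | 2
TH | NULL | Heidi | NULL

(DM, NULL, Ivan, NULL); (JV, NULL, Vik, NULL); (OC, NULL, Ken, NULL); (OC, NULL, Nora, NULL); (OC, NULL, Quinn, NULL); (TH, credit, NULL, 2); (TH, NULL, Heidi, NULL)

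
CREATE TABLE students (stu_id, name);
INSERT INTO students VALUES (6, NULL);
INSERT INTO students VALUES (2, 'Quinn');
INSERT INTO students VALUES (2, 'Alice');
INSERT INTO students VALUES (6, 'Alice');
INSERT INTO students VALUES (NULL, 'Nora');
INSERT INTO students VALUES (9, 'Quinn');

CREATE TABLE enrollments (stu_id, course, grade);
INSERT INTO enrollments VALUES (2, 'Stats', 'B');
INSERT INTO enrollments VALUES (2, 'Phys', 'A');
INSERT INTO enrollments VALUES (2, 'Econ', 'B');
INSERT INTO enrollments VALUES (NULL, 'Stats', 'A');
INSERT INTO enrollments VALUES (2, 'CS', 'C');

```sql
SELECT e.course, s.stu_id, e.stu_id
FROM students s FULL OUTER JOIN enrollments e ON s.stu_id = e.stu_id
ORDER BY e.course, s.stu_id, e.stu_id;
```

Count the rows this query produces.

FULL OUTER JOIN keeps every row from both sides; unmatched rows get NULL for the other side's columns.
Matching on s.stu_id = e.stu_id. A NULL in a compared column never satisfies the condition.
- s (stu_id=6) has no partner → padded with NULL.
- s (stu_id=2) pairs with 4 row(s) of e.
- s (stu_id=2) pairs with 4 row(s) of e.
- s (stu_id=6) has no partner → padded with NULL.
- s (stu_id=NULL) has no partner → padded with NULL.
- s (stu_id=9) has no partner → padded with NULL.
- 1 row(s) from e found no s partner → padded with NULL.
Total: 8 matched + 5 padded = 13 rows.

13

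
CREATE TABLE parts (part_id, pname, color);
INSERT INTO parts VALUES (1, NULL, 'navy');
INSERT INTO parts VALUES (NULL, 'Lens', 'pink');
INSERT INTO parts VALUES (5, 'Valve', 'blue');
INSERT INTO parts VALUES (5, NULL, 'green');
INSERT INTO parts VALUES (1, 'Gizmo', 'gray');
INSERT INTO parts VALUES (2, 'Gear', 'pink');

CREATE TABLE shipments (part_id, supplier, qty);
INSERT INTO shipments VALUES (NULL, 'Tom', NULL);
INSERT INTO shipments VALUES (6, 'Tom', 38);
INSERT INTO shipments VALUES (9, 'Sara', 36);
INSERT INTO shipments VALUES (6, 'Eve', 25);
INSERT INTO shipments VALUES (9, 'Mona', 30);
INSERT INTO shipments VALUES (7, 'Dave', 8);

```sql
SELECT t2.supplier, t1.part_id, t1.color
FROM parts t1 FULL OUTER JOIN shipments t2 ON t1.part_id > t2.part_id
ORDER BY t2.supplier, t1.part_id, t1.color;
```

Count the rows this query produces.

FULL OUTER JOIN keeps every row from both sides; unmatched rows get NULL for the other side's columns.
Matching on t1.part_id > t2.part_id. A NULL in a compared column never satisfies the condition.
Matched pairs: 0; unmatched t1 rows kept: 6; unmatched t2 rows kept: 6.
Total: 0 matched + 12 padded = 12 rows.

12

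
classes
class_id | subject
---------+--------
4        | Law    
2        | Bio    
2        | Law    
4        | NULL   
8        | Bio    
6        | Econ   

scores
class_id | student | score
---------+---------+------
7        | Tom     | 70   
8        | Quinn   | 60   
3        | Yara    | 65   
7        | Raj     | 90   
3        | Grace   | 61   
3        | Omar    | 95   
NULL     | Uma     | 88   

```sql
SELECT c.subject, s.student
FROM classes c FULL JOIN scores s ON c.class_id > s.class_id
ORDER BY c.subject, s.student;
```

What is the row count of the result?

FULL OUTER JOIN keeps every row from both sides; unmatched rows get NULL for the other side's columns.
Matching on c.class_id > s.class_id. A NULL in a compared column never satisfies the condition.
- c (class_id=4) pairs with 3 row(s) of s.
- c (class_id=2) has no partner → padded with NULL.
- c (class_id=2) has no partner → padded with NULL.
- c (class_id=4) pairs with 3 row(s) of s.
- c (class_id=8) pairs with 5 row(s) of s.
- c (class_id=6) pairs with 3 row(s) of s.
- plus 2 unmatched s row(s), each kept with NULL c columns.
Total: 14 matched + 4 padded = 18 rows.

18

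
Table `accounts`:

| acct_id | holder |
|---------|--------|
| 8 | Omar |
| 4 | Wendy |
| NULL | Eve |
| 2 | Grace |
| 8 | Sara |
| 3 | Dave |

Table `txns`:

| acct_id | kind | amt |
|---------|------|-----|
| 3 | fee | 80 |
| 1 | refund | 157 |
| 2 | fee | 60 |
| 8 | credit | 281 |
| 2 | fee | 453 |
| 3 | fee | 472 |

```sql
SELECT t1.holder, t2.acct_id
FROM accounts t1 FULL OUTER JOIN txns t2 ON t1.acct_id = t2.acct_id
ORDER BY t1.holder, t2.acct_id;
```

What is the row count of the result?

9

FULL OUTER JOIN keeps every row from both sides; unmatched rows get NULL for the other side's columns.
Matching on t1.acct_id = t2.acct_id. A NULL in a compared column never satisfies the condition.
Matched pairs: 6; unmatched t1 rows kept: 2; unmatched t2 rows kept: 1.
Total: 6 matched + 3 padded = 9 rows.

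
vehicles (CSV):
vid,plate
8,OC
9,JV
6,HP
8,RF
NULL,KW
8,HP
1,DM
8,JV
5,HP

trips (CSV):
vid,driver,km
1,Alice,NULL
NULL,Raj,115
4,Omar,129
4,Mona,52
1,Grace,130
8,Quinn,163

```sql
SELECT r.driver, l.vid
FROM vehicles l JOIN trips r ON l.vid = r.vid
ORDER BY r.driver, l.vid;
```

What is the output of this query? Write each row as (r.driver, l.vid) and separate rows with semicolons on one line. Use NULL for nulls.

(Alice, 1); (Grace, 1); (Quinn, 8); (Quinn, 8); (Quinn, 8); (Quinn, 8)

INNER JOIN keeps only pairs where the ON condition holds.
Matching on l.vid = r.vid. A NULL in a compared column never satisfies the condition.
- l[0] vid=8 → 1 match(es) in r → 1 row(s).
- l[1] vid=9 → no match; dropped.
- l[2] vid=6 → no match; dropped.
- l[3] vid=8 → 1 match(es) in r → 1 row(s).
- l[4] vid=NULL → no match; dropped.
- l[5] vid=8 → 1 match(es) in r → 1 row(s).
- l[6] vid=1 → 2 match(es) in r → 2 row(s).
- l[7] vid=8 → 1 match(es) in r → 1 row(s).
- l[8] vid=5 → no match; dropped.
After projecting and ordering:
r.driver | l.vid
Alice | 1
Grace | 1
Quinn | 8
Quinn | 8
Quinn | 8
Quinn | 8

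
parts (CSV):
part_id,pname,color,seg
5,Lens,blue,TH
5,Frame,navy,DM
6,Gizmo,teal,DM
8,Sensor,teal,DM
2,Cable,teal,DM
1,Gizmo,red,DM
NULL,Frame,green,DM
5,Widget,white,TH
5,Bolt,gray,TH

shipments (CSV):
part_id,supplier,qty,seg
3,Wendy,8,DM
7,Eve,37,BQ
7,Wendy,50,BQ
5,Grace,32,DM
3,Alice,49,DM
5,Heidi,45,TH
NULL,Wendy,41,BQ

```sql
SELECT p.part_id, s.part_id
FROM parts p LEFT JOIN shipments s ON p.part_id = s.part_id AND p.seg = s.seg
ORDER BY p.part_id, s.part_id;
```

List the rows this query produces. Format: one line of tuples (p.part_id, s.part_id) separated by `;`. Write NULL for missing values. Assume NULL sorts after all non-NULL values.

LEFT JOIN keeps every row from `parts`; unmatched rows get NULL for `shipments`'s columns.
Matching on p.part_id = s.part_id AND p.seg = s.seg. A NULL in a compared column never satisfies the condition.
- p (part_id=5, seg=TH) pairs with 1 row(s) of s.
- p (part_id=5, seg=DM) pairs with 1 row(s) of s.
- p (part_id=6, seg=DM) has no partner → padded with NULL.
- p (part_id=8, seg=DM) has no partner → padded with NULL.
- p (part_id=2, seg=DM) has no partner → padded with NULL.
- p (part_id=1, seg=DM) has no partner → padded with NULL.
- p (part_id=NULL, seg=DM) has no partner → padded with NULL.
- p (part_id=5, seg=TH) pairs with 1 row(s) of s.
- p (part_id=5, seg=TH) pairs with 1 row(s) of s.
After projecting and ordering:
p.part_id | s.part_id
1 | NULL
2 | NULL
5 | 5
5 | 5
5 | 5
5 | 5
6 | NULL
8 | NULL
NULL | NULL

(1, NULL); (2, NULL); (5, 5); (5, 5); (5, 5); (5, 5); (6, NULL); (8, NULL); (NULL, NULL)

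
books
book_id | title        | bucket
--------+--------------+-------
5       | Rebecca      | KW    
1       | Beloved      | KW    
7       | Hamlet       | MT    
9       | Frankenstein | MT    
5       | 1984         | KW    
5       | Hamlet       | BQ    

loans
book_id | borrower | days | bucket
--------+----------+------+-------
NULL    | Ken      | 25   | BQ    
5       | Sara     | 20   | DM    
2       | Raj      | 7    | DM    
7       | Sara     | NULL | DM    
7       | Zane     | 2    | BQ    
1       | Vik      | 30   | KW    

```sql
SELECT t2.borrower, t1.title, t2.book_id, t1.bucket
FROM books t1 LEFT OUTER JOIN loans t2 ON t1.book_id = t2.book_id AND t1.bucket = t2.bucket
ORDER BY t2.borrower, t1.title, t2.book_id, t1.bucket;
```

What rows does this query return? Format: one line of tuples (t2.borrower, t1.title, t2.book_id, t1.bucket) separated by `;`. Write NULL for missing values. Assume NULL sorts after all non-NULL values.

(Vik, Beloved, 1, KW); (NULL, 1984, NULL, KW); (NULL, Frankenstein, NULL, MT); (NULL, Hamlet, NULL, BQ); (NULL, Hamlet, NULL, MT); (NULL, Rebecca, NULL, KW)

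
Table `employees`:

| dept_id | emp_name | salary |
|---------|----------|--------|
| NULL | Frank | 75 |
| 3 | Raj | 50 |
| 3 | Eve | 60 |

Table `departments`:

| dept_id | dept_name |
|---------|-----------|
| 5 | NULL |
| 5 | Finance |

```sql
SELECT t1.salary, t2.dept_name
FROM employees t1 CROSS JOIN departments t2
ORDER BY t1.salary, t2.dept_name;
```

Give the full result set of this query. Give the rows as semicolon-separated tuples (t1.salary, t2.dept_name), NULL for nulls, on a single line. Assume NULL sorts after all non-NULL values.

(50, Finance); (50, NULL); (60, Finance); (60, NULL); (75, Finance); (75, NULL)

CROSS JOIN pairs every row of `employees` with every row of `departments`: 3 × 2 = 6 rows.
After projecting and ordering:
t1.salary | t2.dept_name
50 | Finance
50 | NULL
60 | Finance
60 | NULL
75 | Finance
75 | NULL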